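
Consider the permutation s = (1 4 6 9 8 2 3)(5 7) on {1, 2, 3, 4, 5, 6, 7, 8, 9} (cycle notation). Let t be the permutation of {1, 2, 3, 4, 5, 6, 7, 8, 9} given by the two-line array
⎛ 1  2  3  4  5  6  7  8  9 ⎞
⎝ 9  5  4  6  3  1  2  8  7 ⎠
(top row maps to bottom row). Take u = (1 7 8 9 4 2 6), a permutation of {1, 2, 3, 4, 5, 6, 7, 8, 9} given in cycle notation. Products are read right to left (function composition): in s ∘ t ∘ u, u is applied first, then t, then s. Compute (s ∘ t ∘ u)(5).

1

(s ∘ t ∘ u)(5) = s(t(u(5))). u(5) = 5, then t(5) = 3, then s(3) = 1, so the result is 1.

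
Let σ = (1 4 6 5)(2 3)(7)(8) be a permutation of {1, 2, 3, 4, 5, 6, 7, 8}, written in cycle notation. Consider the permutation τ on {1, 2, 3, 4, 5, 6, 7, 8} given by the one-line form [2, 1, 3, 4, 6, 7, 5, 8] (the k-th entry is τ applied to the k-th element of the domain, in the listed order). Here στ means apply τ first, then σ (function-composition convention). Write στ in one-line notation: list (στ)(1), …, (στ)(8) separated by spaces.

3 4 2 6 5 7 1 8

Chase each element through τ then σ: 1 → 2 → 3; 2 → 1 → 4; 3 → 3 → 2; 4 → 4 → 6; 5 → 6 → 5; 6 → 7 → 7; 7 → 5 → 1; 8 → 8 → 8.
So στ in one-line form is 3 4 2 6 5 7 1 8.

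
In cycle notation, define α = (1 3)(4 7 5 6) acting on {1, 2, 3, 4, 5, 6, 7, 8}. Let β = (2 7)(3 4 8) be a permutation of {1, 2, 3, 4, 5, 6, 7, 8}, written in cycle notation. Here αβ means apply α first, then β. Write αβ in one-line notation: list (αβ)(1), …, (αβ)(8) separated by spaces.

(αβ)(x) = β(α(x)). Computing each image: β(α(1)) = β(3) = 4, β(α(2)) = β(2) = 7, β(α(3)) = β(1) = 1, β(α(4)) = β(7) = 2, β(α(5)) = β(6) = 6, β(α(6)) = β(4) = 8, β(α(7)) = β(5) = 5, β(α(8)) = β(8) = 3.
Hence αβ = [4 7 1 2 6 8 5 3].

4 7 1 2 6 8 5 3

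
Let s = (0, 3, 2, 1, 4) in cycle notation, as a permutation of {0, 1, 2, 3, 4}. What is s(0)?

3

In the cycle (0, 3, 2, 1, 4), 0 is followed by 3, so s(0) = 3.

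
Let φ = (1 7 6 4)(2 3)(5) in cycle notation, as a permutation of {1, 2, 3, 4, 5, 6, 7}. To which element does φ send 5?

The 1-cycle (5) fixes 5, so φ(5) = 5.

5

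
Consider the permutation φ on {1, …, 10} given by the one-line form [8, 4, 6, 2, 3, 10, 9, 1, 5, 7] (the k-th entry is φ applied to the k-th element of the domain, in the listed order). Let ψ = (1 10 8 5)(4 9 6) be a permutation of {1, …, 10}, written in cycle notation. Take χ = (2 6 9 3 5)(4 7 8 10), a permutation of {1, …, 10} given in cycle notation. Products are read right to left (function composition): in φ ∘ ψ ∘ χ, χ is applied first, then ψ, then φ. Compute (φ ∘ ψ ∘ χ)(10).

(φ ∘ ψ ∘ χ)(10) = φ(ψ(χ(10))). χ(10) = 4, then ψ(4) = 9, then φ(9) = 5, so the result is 5.

5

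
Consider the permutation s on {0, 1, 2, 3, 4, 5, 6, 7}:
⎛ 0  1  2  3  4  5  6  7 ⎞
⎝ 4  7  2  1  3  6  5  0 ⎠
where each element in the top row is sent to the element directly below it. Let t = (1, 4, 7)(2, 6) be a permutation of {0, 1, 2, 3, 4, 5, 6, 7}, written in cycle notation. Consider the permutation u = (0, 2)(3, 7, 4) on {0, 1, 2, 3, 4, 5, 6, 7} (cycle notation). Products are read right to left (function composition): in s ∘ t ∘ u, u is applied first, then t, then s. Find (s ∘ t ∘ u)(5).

Apply the permutations in order: u(5) = 5, then t(5) = 5, then s(5) = 6. So (s ∘ t ∘ u)(5) = 6.

6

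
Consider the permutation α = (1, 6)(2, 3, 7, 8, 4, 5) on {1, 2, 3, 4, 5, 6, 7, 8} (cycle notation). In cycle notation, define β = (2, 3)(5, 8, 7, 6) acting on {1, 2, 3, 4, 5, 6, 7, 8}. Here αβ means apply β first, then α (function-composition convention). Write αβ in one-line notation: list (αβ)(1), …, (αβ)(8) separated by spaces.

6 7 3 5 4 2 1 8

Chase each element through β then α: 1 → 1 → 6; 2 → 3 → 7; 3 → 2 → 3; 4 → 4 → 5; 5 → 8 → 4; 6 → 5 → 2; 7 → 6 → 1; 8 → 7 → 8.
So αβ in one-line form is 6 7 3 5 4 2 1 8.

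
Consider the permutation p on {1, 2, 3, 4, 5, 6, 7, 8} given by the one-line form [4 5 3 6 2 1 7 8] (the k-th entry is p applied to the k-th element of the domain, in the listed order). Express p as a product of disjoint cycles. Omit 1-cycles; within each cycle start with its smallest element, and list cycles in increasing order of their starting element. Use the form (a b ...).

(1 4 6)(2 5)

Start at 1 and follow images: 1 → 4 → 6 → 1, giving the cycle (1 4 6).
Continuing from each remaining unvisited element yields (1 4 6)(2 5).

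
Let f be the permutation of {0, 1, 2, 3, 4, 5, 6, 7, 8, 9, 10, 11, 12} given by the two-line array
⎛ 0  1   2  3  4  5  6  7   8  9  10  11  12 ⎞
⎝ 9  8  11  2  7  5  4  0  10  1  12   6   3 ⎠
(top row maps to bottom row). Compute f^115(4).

Tracing 4 → 7 → … returns to 4 after 12 steps, so 4 lies in a 12-cycle (0 9 1 8 10 12 3 2 11 6 4 7).
Since the cycle has length 12, f^115 acts on it the same as f^7 (115 mod 12 = 7).
Stepping 7 places around the cycle: 4 → 7 → 0 → 9 → 1 → 8 → 10 → 12.

12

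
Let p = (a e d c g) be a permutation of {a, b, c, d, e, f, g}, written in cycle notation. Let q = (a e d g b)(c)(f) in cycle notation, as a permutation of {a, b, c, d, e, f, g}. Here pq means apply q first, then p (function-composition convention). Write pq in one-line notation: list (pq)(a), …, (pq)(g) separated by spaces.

d e g a c f b

Chase each element through q then p: a → e → d; b → a → e; c → c → g; d → g → a; e → d → c; f → f → f; g → b → b.
So pq in one-line form is d e g a c f b.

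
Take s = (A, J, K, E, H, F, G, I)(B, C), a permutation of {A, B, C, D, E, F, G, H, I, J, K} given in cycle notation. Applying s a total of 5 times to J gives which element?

J lies in the 8-cycle (A, J, K, E, H, F, G, I).
Advancing 5 steps from J: J → K → E → H → F → G.

G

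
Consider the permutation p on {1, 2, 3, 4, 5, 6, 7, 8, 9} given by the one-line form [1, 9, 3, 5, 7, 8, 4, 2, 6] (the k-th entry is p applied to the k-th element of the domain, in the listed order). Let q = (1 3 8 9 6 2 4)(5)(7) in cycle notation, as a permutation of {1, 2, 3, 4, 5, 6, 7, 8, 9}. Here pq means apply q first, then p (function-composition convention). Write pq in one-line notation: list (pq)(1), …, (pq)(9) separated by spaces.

3 5 2 1 7 9 4 6 8

(pq)(x) = p(q(x)). Computing each image: p(q(1)) = p(3) = 3, p(q(2)) = p(4) = 5, p(q(3)) = p(8) = 2, p(q(4)) = p(1) = 1, p(q(5)) = p(5) = 7, p(q(6)) = p(2) = 9, p(q(7)) = p(7) = 4, p(q(8)) = p(9) = 6, p(q(9)) = p(6) = 8.
Hence pq = [3 5 2 1 7 9 4 6 8].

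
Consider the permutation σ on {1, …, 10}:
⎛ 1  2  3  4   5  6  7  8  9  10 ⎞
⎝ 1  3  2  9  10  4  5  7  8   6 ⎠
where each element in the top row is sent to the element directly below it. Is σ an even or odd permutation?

In disjoint-cycle form the cycle lengths are 7, 2, 1.
A cycle is odd iff its length is even; σ has 1 even-length cycle, so sgn(σ) = (−1)^1 and σ is odd.

odd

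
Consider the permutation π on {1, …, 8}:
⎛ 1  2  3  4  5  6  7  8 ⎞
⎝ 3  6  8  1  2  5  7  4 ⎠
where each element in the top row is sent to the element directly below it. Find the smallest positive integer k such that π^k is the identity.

12

Decomposing into disjoint cycles gives cycle lengths 4, 3, 1.
The order is lcm(4, 3) = 12.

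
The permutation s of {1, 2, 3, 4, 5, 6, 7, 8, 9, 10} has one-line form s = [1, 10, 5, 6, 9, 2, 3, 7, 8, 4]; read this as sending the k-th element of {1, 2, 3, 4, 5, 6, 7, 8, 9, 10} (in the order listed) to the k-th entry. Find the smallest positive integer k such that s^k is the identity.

The disjoint-cycle form of s has cycle lengths 5, 4, 1.
The order is lcm(5, 4) = 20.

20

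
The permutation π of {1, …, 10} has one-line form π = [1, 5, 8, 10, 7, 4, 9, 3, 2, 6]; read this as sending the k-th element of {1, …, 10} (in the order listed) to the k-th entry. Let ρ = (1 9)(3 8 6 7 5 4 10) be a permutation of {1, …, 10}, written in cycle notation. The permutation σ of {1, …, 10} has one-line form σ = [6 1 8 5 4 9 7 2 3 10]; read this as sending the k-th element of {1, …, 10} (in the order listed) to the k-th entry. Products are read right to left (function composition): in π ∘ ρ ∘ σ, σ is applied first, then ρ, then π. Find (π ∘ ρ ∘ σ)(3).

4

(π ∘ ρ ∘ σ)(3) = π(ρ(σ(3))). σ(3) = 8, then ρ(8) = 6, then π(6) = 4, so the result is 4.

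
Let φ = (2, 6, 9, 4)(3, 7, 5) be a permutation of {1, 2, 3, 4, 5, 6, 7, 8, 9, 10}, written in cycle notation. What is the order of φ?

12

The cycle type of φ is (4, 3, 1, 1, 1).
The order is lcm(4, 3) = 12.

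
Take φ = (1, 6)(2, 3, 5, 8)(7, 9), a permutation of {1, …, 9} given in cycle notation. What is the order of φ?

4

The cycle type of φ is (4, 2, 2, 1).
The order is lcm(4, 2, 2) = 4.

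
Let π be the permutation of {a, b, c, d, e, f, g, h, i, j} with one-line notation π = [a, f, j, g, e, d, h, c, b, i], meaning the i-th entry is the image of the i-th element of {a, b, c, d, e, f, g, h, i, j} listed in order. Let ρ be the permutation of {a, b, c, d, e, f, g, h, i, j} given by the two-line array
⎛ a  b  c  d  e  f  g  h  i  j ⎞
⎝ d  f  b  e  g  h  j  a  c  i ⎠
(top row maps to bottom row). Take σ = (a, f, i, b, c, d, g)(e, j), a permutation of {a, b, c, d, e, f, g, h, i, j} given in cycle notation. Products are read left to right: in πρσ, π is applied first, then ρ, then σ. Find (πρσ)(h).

c

Apply the permutations in order: π(h) = c, then ρ(c) = b, then σ(b) = c. So (πρσ)(h) = c.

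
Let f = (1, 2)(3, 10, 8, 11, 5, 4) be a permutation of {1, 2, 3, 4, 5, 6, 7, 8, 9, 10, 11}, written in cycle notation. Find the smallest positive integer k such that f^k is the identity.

The disjoint cycles have lengths 6, 2, 1, 1, 1.
Since disjoint cycles commute, ord(f) = lcm(6, 2) = 6.

6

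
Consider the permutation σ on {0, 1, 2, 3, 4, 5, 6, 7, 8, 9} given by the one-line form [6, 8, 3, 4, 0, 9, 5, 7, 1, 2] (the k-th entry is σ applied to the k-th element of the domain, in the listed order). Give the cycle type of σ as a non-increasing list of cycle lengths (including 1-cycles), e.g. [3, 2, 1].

[7, 2, 1]

The disjoint cycles are (0 6 5 9 2 3 4)(1 8)(7), with lengths 7, 2, 1 in non-increasing order.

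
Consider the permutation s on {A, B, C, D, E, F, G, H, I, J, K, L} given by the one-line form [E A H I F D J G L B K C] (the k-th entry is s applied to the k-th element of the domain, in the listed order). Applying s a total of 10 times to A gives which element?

Tracing A → E → … returns to A after 11 steps, so A lies in an 11-cycle (A, E, F, D, I, L, C, H, G, J, B).
Advancing 10 steps from A: A → E → F → D → I → L → C → H → G → J → B.

B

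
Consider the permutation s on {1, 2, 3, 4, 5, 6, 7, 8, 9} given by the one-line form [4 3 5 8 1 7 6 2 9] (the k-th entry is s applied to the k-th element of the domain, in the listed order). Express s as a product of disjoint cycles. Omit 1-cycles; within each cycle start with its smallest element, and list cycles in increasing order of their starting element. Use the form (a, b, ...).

(1, 4, 8, 2, 3, 5)(6, 7)

Iterating s from 1 gives 1 → 4 → 8 → 2 → 3 → 5 → 1; that is the 6-cycle (1, 4, 8, 2, 3, 5).
Repeating from the next unused element and collecting all non-trivial cycles gives (1, 4, 8, 2, 3, 5)(6, 7).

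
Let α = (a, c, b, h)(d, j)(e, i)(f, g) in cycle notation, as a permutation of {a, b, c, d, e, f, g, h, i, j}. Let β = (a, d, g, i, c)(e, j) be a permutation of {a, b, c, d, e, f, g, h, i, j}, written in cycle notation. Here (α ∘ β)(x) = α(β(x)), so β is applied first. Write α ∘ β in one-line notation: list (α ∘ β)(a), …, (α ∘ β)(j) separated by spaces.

For each element, apply β then α: a → d → j; b → b → h; c → a → c; d → g → f; e → j → d; f → f → g; g → i → e; h → h → a; i → c → b; j → e → i.
Collecting the images, α ∘ β = [j h c f d g e a b i].

j h c f d g e a b i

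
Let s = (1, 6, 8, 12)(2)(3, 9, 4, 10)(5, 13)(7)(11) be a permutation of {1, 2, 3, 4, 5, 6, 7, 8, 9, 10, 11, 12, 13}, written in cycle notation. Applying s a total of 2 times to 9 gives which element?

10

9 lies in the 4-cycle (3, 9, 4, 10).
Advancing 2 steps from 9: 9 → 4 → 10.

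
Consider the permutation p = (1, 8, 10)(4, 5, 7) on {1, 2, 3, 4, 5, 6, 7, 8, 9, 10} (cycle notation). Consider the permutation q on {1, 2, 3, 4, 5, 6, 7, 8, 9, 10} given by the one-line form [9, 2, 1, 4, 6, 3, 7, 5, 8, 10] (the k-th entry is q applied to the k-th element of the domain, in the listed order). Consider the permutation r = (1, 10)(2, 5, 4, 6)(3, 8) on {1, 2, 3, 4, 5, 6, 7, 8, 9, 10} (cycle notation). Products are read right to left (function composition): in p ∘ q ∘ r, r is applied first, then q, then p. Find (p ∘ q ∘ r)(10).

9

(p ∘ q ∘ r)(10) = p(q(r(10))). r(10) = 1, then q(1) = 9, then p(9) = 9, so the result is 9.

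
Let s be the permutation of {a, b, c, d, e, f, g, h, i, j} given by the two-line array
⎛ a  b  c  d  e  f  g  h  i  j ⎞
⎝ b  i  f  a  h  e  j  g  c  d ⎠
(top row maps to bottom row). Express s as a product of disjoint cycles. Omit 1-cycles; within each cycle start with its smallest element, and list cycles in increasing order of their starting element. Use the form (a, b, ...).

(a, b, i, c, f, e, h, g, j, d)

Iterating s from a gives a → b → i → c → f → e → h → g → j → d → a; that is the 10-cycle (a, b, i, c, f, e, h, g, j, d).
Repeating from the next unused element and collecting all non-trivial cycles gives (a, b, i, c, f, e, h, g, j, d).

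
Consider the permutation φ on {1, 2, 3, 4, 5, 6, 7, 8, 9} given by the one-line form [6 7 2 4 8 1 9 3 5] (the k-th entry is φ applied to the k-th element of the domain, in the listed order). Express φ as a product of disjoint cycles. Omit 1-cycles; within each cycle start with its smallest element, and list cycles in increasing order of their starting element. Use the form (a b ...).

(1 6)(2 7 9 5 8 3)

Iterating φ from 1 gives 1 → 6 → 1; that is the 2-cycle (1 6).
Repeating from the next unused element and collecting all non-trivial cycles gives (1 6)(2 7 9 5 8 3).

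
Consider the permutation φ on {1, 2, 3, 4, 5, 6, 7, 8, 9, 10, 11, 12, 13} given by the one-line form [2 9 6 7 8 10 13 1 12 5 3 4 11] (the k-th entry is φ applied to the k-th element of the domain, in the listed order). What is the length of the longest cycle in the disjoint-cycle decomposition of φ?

13

Decomposing into disjoint cycles gives (1 2 9 12 4 7 13 11 3 6 10 5 8); the longest has length 13.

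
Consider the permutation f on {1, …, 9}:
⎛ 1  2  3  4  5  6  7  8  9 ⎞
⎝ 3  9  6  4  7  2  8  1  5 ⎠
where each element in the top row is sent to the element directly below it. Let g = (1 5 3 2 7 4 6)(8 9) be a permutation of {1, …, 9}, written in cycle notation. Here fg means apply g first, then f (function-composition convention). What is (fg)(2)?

8

g(2) = 7, then f(7) = 8; composing gives (fg)(2) = 8.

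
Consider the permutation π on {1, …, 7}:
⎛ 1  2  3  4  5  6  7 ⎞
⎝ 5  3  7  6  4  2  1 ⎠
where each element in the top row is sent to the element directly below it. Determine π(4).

The entry below 4 in the array is 6, so π(4) = 6.

6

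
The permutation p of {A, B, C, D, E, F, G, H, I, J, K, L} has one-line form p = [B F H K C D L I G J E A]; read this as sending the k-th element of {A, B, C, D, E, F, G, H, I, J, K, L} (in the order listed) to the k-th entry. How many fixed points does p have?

1

The fixed points (elements with p(x) = x) are {J}, so there is 1.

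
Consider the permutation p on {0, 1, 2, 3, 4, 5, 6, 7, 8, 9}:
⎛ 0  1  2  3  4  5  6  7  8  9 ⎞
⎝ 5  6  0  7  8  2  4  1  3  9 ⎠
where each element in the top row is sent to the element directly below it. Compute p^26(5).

0

Tracing 5 → 2 → … returns to 5 after 3 steps, so 5 lies in a 3-cycle (0 5 2).
Since the cycle has length 3, p^26 acts on it the same as p^2 (26 mod 3 = 2).
Stepping 2 places around the cycle: 5 → 2 → 0.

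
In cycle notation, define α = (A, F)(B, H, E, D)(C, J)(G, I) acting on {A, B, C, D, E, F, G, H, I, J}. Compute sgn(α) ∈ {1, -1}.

The cycle lengths are 4, 2, 2, 2.
A cycle of length ℓ contributes ℓ−1 transpositions, so α is a product of 3 + 1 + 1 + 1 = 6 transpositions — even.

1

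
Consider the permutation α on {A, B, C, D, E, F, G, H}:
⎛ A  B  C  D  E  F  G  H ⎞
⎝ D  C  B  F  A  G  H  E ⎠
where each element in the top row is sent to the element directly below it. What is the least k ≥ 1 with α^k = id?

Writing α as disjoint cycles, the cycle lengths are 6, 2.
Since disjoint cycles commute, ord(α) = lcm(6, 2) = 6.

6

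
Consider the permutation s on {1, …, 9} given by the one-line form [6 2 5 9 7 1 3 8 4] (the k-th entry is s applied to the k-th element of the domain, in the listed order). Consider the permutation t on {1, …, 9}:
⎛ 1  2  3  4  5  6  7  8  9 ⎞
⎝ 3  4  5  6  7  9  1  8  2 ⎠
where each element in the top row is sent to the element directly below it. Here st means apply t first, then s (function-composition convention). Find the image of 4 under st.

(st)(4) = s(t(4)). t(4) = 6, then s(6) = 1. So (st)(4) = 1.

1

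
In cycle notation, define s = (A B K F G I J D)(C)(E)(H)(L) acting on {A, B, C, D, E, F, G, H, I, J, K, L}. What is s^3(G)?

G lies in the 8-cycle (A B K F G I J D).
Advancing 3 steps from G: G → I → J → D.

D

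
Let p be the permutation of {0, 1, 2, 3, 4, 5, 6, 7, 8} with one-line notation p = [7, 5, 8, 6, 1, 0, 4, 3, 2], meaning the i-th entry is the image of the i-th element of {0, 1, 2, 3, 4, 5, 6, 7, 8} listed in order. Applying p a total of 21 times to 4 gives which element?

4

Tracing 4 → 1 → … returns to 4 after 7 steps, so 4 lies in a 7-cycle (0 7 3 6 4 1 5).
Powers repeat with period 7 on this cycle, and 21 mod 7 = 0, so p^21(4) = p^0(4).
So p^21(4) = 4.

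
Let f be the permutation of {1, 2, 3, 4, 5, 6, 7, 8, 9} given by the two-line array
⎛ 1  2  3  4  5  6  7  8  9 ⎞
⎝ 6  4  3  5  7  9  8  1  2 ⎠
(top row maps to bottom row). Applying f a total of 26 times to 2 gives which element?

5

Tracing 2 → 4 → … returns to 2 after 8 steps, so 2 lies in an 8-cycle (1, 6, 9, 2, 4, 5, 7, 8).
Powers repeat with period 8 on this cycle, and 26 mod 8 = 2, so f^26(2) = f^2(2).
Advancing 2 steps from 2: 2 → 4 → 5.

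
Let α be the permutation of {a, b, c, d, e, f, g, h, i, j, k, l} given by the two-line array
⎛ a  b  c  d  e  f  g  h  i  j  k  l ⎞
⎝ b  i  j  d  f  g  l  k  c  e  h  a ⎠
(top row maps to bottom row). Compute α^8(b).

a

Tracing b → i → … returns to b after 9 steps, so b lies in a 9-cycle (a, b, i, c, j, e, f, g, l).
Advancing 8 steps from b: b → i → c → j → e → f → g → l → a.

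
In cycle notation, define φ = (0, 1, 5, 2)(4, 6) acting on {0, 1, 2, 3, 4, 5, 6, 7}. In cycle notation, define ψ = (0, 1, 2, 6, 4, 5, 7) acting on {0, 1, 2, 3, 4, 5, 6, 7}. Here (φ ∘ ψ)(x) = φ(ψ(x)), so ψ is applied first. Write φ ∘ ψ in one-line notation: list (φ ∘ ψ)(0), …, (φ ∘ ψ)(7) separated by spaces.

5 0 4 3 2 7 6 1

(φ ∘ ψ)(x) = φ(ψ(x)). Computing each image: φ(ψ(0)) = φ(1) = 5, φ(ψ(1)) = φ(2) = 0, φ(ψ(2)) = φ(6) = 4, φ(ψ(3)) = φ(3) = 3, φ(ψ(4)) = φ(5) = 2, φ(ψ(5)) = φ(7) = 7, φ(ψ(6)) = φ(4) = 6, φ(ψ(7)) = φ(0) = 1.
Hence φ ∘ ψ = [5 0 4 3 2 7 6 1].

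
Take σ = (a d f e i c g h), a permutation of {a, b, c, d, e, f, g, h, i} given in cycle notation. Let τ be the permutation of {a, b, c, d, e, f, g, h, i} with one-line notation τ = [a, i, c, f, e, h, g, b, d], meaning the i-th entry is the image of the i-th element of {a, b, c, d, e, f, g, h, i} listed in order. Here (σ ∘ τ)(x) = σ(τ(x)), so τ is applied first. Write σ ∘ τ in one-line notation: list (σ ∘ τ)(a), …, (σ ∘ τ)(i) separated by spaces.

d c g e i a h b f

For each element, apply τ then σ: a → a → d; b → i → c; c → c → g; d → f → e; e → e → i; f → h → a; g → g → h; h → b → b; i → d → f.
Collecting the images, σ ∘ τ = [d c g e i a h b f].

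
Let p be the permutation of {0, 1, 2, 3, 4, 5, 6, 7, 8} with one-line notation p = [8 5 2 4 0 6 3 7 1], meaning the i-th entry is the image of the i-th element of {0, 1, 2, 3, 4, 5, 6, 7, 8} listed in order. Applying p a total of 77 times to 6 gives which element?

6

Tracing 6 → 3 → … returns to 6 after 7 steps, so 6 lies in a 7-cycle (0 8 1 5 6 3 4).
On a 7-cycle, p^7 is the identity, so p^77 = p^0 there (77 ≡ 0 mod 7).
So p^77(6) = 6.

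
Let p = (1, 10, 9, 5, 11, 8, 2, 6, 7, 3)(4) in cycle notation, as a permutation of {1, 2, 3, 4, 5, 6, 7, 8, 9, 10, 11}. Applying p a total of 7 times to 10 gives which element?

10 lies in the 10-cycle (1, 10, 9, 5, 11, 8, 2, 6, 7, 3).
Advancing 7 steps from 10: 10 → 9 → 5 → 11 → 8 → 2 → 6 → 7.

7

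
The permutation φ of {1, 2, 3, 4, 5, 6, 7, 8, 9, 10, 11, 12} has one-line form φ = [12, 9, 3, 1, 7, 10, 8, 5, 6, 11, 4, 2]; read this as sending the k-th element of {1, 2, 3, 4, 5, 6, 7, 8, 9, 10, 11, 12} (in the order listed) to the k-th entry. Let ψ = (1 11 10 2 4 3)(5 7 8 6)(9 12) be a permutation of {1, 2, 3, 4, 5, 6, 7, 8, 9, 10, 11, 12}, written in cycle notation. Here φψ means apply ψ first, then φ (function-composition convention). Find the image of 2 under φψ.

1

First apply ψ: ψ(2) = 4, then φ(4) = 1. Thus (φψ)(2) = 1.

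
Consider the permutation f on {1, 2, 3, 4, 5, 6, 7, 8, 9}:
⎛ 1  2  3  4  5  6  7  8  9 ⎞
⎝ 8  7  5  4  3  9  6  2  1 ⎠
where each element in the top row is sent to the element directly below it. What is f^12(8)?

Tracing 8 → 2 → … returns to 8 after 6 steps, so 8 lies in a 6-cycle (1 8 2 7 6 9).
On a 6-cycle, f^6 is the identity, so f^12 = f^0 there (12 ≡ 0 mod 6).
So f^12(8) = 8.

8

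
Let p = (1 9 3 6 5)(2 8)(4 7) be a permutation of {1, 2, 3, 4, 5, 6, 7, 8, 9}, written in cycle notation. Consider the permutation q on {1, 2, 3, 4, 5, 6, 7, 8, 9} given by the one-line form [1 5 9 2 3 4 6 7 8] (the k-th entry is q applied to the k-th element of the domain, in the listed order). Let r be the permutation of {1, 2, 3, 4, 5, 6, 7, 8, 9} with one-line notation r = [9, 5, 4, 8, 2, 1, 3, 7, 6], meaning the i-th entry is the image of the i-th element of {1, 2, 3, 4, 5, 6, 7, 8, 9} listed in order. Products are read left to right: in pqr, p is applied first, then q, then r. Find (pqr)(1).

Apply the permutations in order: p(1) = 9, then q(9) = 8, then r(8) = 7. So (pqr)(1) = 7.

7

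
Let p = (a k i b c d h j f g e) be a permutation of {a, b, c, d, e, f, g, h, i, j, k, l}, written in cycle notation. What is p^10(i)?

i lies in the 11-cycle (a k i b c d h j f g e).
Stepping 10 places around the cycle: i → b → c → d → h → j → f → g → e → a → k.

k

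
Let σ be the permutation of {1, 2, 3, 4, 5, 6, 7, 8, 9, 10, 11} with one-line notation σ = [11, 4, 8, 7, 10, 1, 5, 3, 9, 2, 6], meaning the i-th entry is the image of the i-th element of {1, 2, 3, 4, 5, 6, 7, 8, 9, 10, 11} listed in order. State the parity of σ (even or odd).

In disjoint-cycle form the cycle lengths are 5, 3, 2, 1.
A cycle of length ℓ contributes ℓ−1 transpositions, so σ is a product of 4 + 2 + 1 = 7 transpositions — odd.

odd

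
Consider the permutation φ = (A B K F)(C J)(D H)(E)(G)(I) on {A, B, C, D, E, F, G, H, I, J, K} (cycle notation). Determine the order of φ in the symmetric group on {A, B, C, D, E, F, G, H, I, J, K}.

The cycle type of φ is (4, 2, 2, 1, 1, 1).
Since disjoint cycles commute, ord(φ) = lcm(4, 2, 2) = 4.

4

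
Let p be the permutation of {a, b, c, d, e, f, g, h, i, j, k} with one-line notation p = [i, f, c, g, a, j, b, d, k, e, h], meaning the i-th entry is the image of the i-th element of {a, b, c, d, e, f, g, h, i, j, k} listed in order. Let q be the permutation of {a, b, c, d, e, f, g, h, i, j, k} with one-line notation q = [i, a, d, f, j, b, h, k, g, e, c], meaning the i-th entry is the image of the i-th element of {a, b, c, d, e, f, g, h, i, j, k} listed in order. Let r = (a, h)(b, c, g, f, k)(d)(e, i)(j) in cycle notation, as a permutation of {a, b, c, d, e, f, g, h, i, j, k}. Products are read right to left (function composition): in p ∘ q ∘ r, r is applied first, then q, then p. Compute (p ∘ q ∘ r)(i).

e

(p ∘ q ∘ r)(i) = p(q(r(i))). r(i) = e, then q(e) = j, then p(j) = e, so the result is e.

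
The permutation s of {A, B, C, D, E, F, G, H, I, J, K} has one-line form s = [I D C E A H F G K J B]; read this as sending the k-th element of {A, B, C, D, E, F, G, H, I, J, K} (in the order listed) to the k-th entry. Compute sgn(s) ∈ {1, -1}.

In disjoint-cycle form the cycle lengths are 6, 3, 1, 1.
A cycle is odd iff its length is even; s has 1 even-length cycle, so sgn(s) = (−1)^1 and s is odd.

-1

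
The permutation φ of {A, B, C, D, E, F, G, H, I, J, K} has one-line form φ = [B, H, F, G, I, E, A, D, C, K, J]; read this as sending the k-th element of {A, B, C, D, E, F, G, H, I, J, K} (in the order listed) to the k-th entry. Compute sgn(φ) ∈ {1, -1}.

1

In disjoint-cycle form the cycle lengths are 5, 4, 2.
A cycle of length ℓ contributes ℓ−1 transpositions, so φ is a product of 4 + 3 + 1 = 8 transpositions — even.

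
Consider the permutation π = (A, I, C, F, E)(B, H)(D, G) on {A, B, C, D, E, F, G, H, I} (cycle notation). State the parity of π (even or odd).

The cycle lengths are 5, 2, 2.
A cycle of length ℓ contributes ℓ−1 transpositions, so π is a product of 4 + 1 + 1 = 6 transpositions — even.

even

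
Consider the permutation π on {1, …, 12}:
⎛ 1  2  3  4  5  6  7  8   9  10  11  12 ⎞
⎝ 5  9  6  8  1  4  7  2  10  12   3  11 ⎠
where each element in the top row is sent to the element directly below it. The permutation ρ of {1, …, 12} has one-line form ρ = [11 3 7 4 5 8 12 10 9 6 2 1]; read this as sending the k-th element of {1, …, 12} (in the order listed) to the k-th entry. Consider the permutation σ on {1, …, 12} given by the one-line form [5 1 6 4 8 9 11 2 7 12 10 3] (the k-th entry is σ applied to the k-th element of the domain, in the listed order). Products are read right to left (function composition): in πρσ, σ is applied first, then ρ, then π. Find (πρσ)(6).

Chase 6: σ(6) = 9; ρ(9) = 9; π(9) = 10. Hence (πρσ)(6) = 10.

10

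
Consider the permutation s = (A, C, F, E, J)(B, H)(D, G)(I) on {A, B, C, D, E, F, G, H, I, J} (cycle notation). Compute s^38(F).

F lies in the 5-cycle (A, C, F, E, J).
Powers repeat with period 5 on this cycle, and 38 mod 5 = 3, so s^38(F) = s^3(F).
Advancing 3 steps from F: F → E → J → A.

A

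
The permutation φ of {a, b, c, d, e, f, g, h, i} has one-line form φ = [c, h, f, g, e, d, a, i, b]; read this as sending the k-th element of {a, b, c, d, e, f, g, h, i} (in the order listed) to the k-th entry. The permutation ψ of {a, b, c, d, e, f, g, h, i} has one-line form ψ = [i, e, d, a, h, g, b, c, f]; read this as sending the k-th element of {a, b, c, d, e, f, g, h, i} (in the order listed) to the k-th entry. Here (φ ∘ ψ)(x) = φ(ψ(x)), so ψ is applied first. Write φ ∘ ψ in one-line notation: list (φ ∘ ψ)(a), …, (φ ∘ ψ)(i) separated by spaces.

Chase each element through ψ then φ: a → i → b; b → e → e; c → d → g; d → a → c; e → h → i; f → g → a; g → b → h; h → c → f; i → f → d.
Collecting the images, φ ∘ ψ = [b e g c i a h f d].

b e g c i a h f d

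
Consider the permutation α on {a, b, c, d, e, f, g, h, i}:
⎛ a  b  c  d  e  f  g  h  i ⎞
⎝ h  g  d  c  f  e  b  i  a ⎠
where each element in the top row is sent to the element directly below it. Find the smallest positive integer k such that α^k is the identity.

6

The disjoint-cycle form of α has cycle lengths 3, 2, 2, 2.
The order is lcm(3, 2, 2, 2) = 6.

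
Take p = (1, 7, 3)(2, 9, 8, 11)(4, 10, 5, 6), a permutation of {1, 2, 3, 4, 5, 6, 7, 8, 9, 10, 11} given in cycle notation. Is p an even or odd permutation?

even

The cycle lengths are 4, 4, 3.
A cycle of length ℓ contributes ℓ−1 transpositions, so p is a product of 3 + 3 + 2 = 8 transpositions — even.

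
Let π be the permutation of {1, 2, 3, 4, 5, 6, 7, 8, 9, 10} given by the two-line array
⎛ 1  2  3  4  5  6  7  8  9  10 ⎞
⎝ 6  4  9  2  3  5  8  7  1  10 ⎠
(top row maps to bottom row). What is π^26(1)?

Tracing 1 → 6 → … returns to 1 after 5 steps, so 1 lies in a 5-cycle (1 6 5 3 9).
Since the cycle has length 5, π^26 acts on it the same as π^1 (26 mod 5 = 1).
Advancing 1 step from 1: 1 → 6.

6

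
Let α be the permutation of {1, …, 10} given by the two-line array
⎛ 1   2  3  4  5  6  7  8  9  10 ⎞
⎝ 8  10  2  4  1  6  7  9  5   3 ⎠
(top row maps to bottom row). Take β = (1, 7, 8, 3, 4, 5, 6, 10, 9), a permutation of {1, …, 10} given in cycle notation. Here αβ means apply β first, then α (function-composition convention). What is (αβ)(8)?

2

β(8) = 3, then α(3) = 2; composing gives (αβ)(8) = 2.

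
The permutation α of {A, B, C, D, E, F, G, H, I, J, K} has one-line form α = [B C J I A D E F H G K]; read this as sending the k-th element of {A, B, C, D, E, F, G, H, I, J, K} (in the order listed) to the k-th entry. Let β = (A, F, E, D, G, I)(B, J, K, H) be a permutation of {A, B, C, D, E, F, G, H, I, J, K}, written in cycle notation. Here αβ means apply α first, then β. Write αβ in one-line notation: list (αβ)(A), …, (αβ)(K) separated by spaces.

J C K A F G D E B I H

For each element, apply α then β: A → B → J; B → C → C; C → J → K; D → I → A; E → A → F; F → D → G; G → E → D; H → F → E; I → H → B; J → G → I; K → K → H.
Collecting the images, αβ = [J C K A F G D E B I H].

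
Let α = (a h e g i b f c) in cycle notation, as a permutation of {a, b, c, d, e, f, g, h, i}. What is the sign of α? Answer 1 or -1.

-1

The cycle lengths are 8, 1.
A cycle of length ℓ contributes ℓ−1 transpositions, so α is a product of 7 transpositions — odd.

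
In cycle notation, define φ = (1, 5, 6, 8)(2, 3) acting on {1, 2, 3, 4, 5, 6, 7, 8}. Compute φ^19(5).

1

5 lies in the 4-cycle (1, 5, 6, 8).
On a 4-cycle, φ^4 is the identity, so φ^19 = φ^3 there (19 ≡ 3 mod 4).
Advancing 3 steps from 5: 5 → 6 → 8 → 1.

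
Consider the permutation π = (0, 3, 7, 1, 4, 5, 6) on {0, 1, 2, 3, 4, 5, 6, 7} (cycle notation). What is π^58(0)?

7

0 lies in the 7-cycle (0, 3, 7, 1, 4, 5, 6).
Powers repeat with period 7 on this cycle, and 58 mod 7 = 2, so π^58(0) = π^2(0).
Advancing 2 steps from 0: 0 → 3 → 7.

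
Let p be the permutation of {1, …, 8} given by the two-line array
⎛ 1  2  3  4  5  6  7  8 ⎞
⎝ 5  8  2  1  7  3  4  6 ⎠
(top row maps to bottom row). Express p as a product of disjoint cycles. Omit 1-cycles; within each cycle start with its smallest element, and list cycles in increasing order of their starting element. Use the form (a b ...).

(1 5 7 4)(2 8 6 3)

Start at 1 and follow images: 1 → 5 → 7 → 4 → 1, giving the cycle (1 5 7 4).
Repeating from the next unused element and collecting all non-trivial cycles gives (1 5 7 4)(2 8 6 3).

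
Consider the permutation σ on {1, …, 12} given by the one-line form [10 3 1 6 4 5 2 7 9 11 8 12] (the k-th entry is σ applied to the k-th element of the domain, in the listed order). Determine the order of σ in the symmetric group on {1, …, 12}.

21

Decomposing into disjoint cycles gives cycle lengths 7, 3, 1, 1.
Since disjoint cycles commute, ord(σ) = lcm(7, 3) = 21.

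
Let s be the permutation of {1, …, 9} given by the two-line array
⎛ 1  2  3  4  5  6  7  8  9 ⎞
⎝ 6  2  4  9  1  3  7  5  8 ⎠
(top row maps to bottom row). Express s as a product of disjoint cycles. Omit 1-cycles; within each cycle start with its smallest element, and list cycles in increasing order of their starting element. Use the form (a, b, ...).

(1, 6, 3, 4, 9, 8, 5)

Iterating s from 1 gives 1 → 6 → 3 → 4 → 9 → 8 → 5 → 1; that is the 7-cycle (1, 6, 3, 4, 9, 8, 5).
Continuing from each remaining unvisited element yields (1, 6, 3, 4, 9, 8, 5).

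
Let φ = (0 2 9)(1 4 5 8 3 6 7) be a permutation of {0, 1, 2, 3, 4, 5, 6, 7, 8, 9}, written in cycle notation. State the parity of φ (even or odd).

The cycle lengths are 7, 3.
A cycle of length ℓ contributes ℓ−1 transpositions, so φ is a product of 6 + 2 = 8 transpositions — even.

even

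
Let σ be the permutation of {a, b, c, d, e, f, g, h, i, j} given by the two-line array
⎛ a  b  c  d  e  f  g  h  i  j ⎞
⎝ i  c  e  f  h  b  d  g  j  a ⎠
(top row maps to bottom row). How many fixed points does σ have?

0

No element satisfies σ(x) = x, so there are 0 fixed points.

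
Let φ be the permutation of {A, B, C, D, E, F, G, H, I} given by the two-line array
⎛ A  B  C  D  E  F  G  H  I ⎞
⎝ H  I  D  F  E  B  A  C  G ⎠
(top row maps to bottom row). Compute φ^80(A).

Tracing A → H → … returns to A after 8 steps, so A lies in an 8-cycle (A H C D F B I G).
Powers repeat with period 8 on this cycle, and 80 mod 8 = 0, so φ^80(A) = φ^0(A).
So φ^80(A) = A.

A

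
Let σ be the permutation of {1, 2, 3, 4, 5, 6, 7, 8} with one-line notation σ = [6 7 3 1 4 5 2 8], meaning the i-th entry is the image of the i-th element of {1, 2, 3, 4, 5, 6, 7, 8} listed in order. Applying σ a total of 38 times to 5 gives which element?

1

Tracing 5 → 4 → … returns to 5 after 4 steps, so 5 lies in a 4-cycle (1 6 5 4).
Since the cycle has length 4, σ^38 acts on it the same as σ^2 (38 mod 4 = 2).
Advancing 2 steps from 5: 5 → 4 → 1.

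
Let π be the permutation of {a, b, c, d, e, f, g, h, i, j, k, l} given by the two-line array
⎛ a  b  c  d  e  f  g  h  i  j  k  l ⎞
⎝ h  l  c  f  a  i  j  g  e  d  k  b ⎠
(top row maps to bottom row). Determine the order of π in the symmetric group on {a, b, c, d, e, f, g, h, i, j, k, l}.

The disjoint-cycle form of π has cycle lengths 8, 2, 1, 1.
Since disjoint cycles commute, ord(π) = lcm(8, 2) = 8.

8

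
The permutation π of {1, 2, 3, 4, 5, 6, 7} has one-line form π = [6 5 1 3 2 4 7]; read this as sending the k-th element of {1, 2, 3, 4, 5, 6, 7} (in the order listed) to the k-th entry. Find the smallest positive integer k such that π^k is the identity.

Writing π as disjoint cycles, the cycle lengths are 4, 2, 1.
The order of π is the least common multiple of its cycle lengths: lcm(4, 2) = 4.

4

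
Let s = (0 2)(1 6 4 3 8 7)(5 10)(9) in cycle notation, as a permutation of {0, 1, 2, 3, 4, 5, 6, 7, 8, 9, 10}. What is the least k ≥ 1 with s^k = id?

The disjoint cycles have lengths 6, 2, 2, 1.
Since disjoint cycles commute, ord(s) = lcm(6, 2, 2) = 6.

6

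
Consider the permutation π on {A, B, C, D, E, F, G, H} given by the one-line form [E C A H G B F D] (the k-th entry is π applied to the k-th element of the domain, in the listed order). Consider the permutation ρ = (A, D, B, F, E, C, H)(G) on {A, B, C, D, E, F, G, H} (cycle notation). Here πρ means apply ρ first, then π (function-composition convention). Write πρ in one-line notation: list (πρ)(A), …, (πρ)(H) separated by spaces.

(πρ)(x) = π(ρ(x)). Computing each image: π(ρ(A)) = π(D) = H, π(ρ(B)) = π(F) = B, π(ρ(C)) = π(H) = D, π(ρ(D)) = π(B) = C, π(ρ(E)) = π(C) = A, π(ρ(F)) = π(E) = G, π(ρ(G)) = π(G) = F, π(ρ(H)) = π(A) = E.
Hence πρ = [H B D C A G F E].

H B D C A G F E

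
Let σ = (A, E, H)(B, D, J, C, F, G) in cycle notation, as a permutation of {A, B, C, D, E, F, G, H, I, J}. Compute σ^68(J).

J lies in the 6-cycle (B, D, J, C, F, G).
Powers repeat with period 6 on this cycle, and 68 mod 6 = 2, so σ^68(J) = σ^2(J).
Advancing 2 steps from J: J → C → F.

F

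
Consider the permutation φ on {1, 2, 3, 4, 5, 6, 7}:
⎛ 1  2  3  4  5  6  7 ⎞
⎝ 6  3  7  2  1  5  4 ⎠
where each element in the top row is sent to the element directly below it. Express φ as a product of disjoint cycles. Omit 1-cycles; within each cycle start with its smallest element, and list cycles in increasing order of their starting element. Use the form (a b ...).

(1 6 5)(2 3 7 4)

Start at 1 and follow images: 1 → 6 → 5 → 1, giving the cycle (1 6 5).
Continuing from each remaining unvisited element yields (1 6 5)(2 3 7 4).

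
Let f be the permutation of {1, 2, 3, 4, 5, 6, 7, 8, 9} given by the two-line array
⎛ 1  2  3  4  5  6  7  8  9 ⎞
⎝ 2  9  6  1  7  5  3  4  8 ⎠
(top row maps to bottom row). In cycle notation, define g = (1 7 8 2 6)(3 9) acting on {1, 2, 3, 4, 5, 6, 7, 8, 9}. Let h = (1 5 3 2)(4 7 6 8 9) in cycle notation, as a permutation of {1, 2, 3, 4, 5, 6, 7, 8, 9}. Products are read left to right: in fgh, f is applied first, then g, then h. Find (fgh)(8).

(fgh)(8) = h(g(f(8))). f(8) = 4, then g(4) = 4, then h(4) = 7, so the result is 7.

7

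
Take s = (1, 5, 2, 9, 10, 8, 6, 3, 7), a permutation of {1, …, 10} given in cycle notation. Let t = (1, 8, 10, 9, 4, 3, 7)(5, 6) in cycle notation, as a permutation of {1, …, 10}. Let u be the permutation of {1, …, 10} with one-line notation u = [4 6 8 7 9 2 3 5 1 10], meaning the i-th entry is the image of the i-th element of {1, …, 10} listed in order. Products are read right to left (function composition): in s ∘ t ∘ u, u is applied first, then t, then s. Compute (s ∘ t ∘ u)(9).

(s ∘ t ∘ u)(9) = s(t(u(9))). u(9) = 1, then t(1) = 8, then s(8) = 6, so the result is 6.

6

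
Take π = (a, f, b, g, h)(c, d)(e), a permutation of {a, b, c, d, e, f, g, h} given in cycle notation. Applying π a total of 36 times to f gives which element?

f lies in the 5-cycle (a, f, b, g, h).
Since the cycle has length 5, π^36 acts on it the same as π^1 (36 mod 5 = 1).
Advancing 1 step from f: f → b.

b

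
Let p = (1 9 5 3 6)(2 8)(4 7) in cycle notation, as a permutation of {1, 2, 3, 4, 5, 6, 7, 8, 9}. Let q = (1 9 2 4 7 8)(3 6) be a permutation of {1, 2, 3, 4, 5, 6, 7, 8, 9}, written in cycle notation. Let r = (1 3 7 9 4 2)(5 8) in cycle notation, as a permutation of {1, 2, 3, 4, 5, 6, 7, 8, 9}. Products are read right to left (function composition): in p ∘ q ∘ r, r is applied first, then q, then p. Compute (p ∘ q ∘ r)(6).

(p ∘ q ∘ r)(6) = p(q(r(6))). r(6) = 6, then q(6) = 3, then p(3) = 6, so the result is 6.

6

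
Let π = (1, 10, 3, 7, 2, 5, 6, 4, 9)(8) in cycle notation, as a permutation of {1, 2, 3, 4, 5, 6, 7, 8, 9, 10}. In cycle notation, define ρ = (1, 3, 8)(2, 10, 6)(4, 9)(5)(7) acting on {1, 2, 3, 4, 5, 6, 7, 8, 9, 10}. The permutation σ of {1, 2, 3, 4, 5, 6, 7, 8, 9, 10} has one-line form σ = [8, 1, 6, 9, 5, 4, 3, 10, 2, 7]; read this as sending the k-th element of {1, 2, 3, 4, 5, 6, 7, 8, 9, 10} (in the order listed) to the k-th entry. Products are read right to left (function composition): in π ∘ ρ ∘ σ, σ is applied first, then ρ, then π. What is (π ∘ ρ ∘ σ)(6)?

Chase 6: σ(6) = 4; ρ(4) = 9; π(9) = 1. Hence (π ∘ ρ ∘ σ)(6) = 1.

1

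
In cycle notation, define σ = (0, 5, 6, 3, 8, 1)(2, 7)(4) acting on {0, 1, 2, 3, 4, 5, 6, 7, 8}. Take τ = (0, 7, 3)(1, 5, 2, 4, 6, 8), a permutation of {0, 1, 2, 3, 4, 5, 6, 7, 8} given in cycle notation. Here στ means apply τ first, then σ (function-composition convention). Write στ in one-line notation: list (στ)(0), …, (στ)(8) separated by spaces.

2 6 4 5 3 7 1 8 0

Chase each element through τ then σ: 0 → 7 → 2; 1 → 5 → 6; 2 → 4 → 4; 3 → 0 → 5; 4 → 6 → 3; 5 → 2 → 7; 6 → 8 → 1; 7 → 3 → 8; 8 → 1 → 0.
So στ in one-line form is 2 6 4 5 3 7 1 8 0.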